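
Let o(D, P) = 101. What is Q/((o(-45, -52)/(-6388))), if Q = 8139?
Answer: -51991932/101 ≈ -5.1477e+5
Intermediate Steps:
Q/((o(-45, -52)/(-6388))) = 8139/((101/(-6388))) = 8139/((101*(-1/6388))) = 8139/(-101/6388) = 8139*(-6388/101) = -51991932/101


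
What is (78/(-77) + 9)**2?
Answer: 378225/5929 ≈ 63.792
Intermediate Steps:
(78/(-77) + 9)**2 = (78*(-1/77) + 9)**2 = (-78/77 + 9)**2 = (615/77)**2 = 378225/5929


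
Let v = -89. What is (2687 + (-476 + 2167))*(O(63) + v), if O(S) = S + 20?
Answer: -26268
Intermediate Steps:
O(S) = 20 + S
(2687 + (-476 + 2167))*(O(63) + v) = (2687 + (-476 + 2167))*((20 + 63) - 89) = (2687 + 1691)*(83 - 89) = 4378*(-6) = -26268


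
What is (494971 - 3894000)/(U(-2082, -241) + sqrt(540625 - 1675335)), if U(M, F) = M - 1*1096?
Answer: 5401057081/5617197 + 3399029*I*sqrt(1134710)/11234394 ≈ 961.52 + 322.29*I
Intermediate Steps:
U(M, F) = -1096 + M (U(M, F) = M - 1096 = -1096 + M)
(494971 - 3894000)/(U(-2082, -241) + sqrt(540625 - 1675335)) = (494971 - 3894000)/((-1096 - 2082) + sqrt(540625 - 1675335)) = -3399029/(-3178 + sqrt(-1134710)) = -3399029/(-3178 + I*sqrt(1134710))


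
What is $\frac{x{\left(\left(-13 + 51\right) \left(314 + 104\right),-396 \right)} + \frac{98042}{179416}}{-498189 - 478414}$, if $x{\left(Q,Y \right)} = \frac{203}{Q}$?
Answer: $- \frac{49803768}{86973935935051} \approx -5.7263 \cdot 10^{-7}$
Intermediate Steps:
$\frac{x{\left(\left(-13 + 51\right) \left(314 + 104\right),-396 \right)} + \frac{98042}{179416}}{-498189 - 478414} = \frac{\frac{203}{\left(-13 + 51\right) \left(314 + 104\right)} + \frac{98042}{179416}}{-498189 - 478414} = \frac{\frac{203}{38 \cdot 418} + 98042 \cdot \frac{1}{179416}}{-976603} = \left(\frac{203}{15884} + \frac{49021}{89708}\right) \left(- \frac{1}{976603}\right) = \frac{49803768}{89057617} \left(- \frac{1}{976603}\right) = - \frac{49803768}{86973935935051}$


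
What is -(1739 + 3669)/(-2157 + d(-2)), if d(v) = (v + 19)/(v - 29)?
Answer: 41912/16721 ≈ 2.5065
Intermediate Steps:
d(v) = (19 + v)/(-29 + v)
-(1739 + 3669)/(-2157 + d(-2)) = -(1739 + 3669)/(-2157 + (19 - 2)/(-29 - 2)) = -5408/(-2157 + 17/(-31)) = -5408/(-2157 - 1/31*17) = -5408/(-2157 - 17/31) = -5408/(-66884/31) = -5408*(-31)/66884 = -1*(-41912/16721) = 41912/16721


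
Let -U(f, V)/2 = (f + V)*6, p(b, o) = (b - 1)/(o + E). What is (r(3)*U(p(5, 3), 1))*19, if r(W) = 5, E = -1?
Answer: -3420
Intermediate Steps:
p(b, o) = (-1 + b)/(-1 + o) (p(b, o) = (b - 1)/(o - 1) = (-1 + b)/(-1 + o))
U(f, V) = -12*V - 12*f (U(f, V) = -2*(f + V)*6 = -2*(V + f)*6 = -2*(6*V + 6*f) = -12*V - 12*f)
(r(3)*U(p(5, 3), 1))*19 = (5*(-12*1 - 12*(-1 + 5)/(-1 + 3)))*19 = (5*(-12 - 12*4/2))*19 = (5*(-12 - 6*4))*19 = (5*(-12 - 12*2))*19 = (5*(-12 - 24))*19 = (5*(-36))*19 = -180*19 = -3420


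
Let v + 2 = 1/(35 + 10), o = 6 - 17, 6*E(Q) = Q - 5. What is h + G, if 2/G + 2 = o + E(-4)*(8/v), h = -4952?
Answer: -3055562/617 ≈ -4952.3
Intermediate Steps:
E(Q) = -⅚ + Q/6 (E(Q) = (Q - 5)/6 = (-5 + Q)/6 = -⅚ + Q/6)
o = -11
v = -89/45 (v = -2 + 1/(35 + 10) = -2 + 1/45 = -89/45 ≈ -1.9778)
G = -178/617 (G = 2/(-2 + (-11 + (-⅚ + (⅙)*(-4))*(8/(-89/45)))) = 2/(-2 + (-11 + (-⅚ - ⅔)*(8*(-45/89)))) = 2/(-2 + (-11 - 3/2*(-360/89))) = 2/(-2 + (-11 + 540/89)) = 2/(-2 - 439/89) = 2/(-617/89) = 2*(-89/617) = -178/617 ≈ -0.28849)
h + G = -4952 - 178/617 = -3055562/617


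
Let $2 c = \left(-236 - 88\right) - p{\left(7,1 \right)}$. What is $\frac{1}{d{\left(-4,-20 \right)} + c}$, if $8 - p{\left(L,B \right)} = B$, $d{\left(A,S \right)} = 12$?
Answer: $- \frac{2}{307} \approx -0.0065147$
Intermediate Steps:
$p{\left(L,B \right)} = 8 - B$
$c = - \frac{331}{2}$ ($c = \frac{\left(-236 - 88\right) - \left(8 - 1\right)}{2} = \frac{-324 - \left(8 - 1\right)}{2} = \frac{-324 - 7}{2} = \frac{1}{2} \left(-331\right) = - \frac{331}{2} \approx -165.5$)
$\frac{1}{d{\left(-4,-20 \right)} + c} = \frac{1}{12 - \frac{331}{2}} = \frac{1}{- \frac{307}{2}} = - \frac{2}{307}$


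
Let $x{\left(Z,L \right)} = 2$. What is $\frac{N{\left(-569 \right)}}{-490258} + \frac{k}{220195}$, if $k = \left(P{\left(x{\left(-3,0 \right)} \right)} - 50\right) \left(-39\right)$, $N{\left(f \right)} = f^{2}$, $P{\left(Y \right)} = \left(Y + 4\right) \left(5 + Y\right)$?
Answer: $- \frac{71137592899}{107952360310} \approx -0.65897$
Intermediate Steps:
$P{\left(Y \right)} = \left(4 + Y\right) \left(5 + Y\right)$
$k = 312$ ($k = \left(\left(20 + 2^{2} + 9 \cdot 2\right) - 50\right) \left(-39\right) = \left(\left(20 + 4 + 18\right) - 50\right) \left(-39\right) = \left(42 - 50\right) \left(-39\right) = \left(-8\right) \left(-39\right) = 312$)
$\frac{N{\left(-569 \right)}}{-490258} + \frac{k}{220195} = \frac{\left(-569\right)^{2}}{-490258} + \frac{312}{220195} = 323761 \left(- \frac{1}{490258}\right) + 312 \cdot \frac{1}{220195} = - \frac{323761}{490258} + \frac{312}{220195} = - \frac{71137592899}{107952360310}$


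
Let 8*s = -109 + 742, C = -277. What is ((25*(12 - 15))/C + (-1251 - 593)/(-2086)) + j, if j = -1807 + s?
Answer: -3990947801/2311288 ≈ -1726.7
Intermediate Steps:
s = 633/8 (s = (-109 + 742)/8 = (⅛)*633 = 633/8 ≈ 79.125)
j = -13823/8 (j = -1807 + 633/8 = -13823/8 ≈ -1727.9)
((25*(12 - 15))/C + (-1251 - 593)/(-2086)) + j = ((25*(12 - 15))/(-277) + (-1251 - 593)/(-2086)) - 13823/8 = ((25*(-3))*(-1/277) - 1844*(-1/2086)) - 13823/8 = (-75*(-1/277) + 922/1043) - 13823/8 = (75/277 + 922/1043) - 13823/8 = 333619/288911 - 13823/8 = -3990947801/2311288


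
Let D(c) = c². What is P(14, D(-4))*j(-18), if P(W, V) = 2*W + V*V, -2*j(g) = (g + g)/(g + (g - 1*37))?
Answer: -5112/73 ≈ -70.027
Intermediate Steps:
j(g) = -g/(-37 + 2*g) (j(g) = -(g + g)/(2*(g + (g - 1*37))) = -2*g/(2*(g + (g - 37))) = -2*g/(2*(g + (-37 + g))) = -2*g/(2*(-37 + 2*g)) = -g/(-37 + 2*g))
P(W, V) = V² + 2*W (P(W, V) = 2*W + V² = V² + 2*W)
P(14, D(-4))*j(-18) = (((-4)²)² + 2*14)*(-1*(-18)/(-37 + 2*(-18))) = (16² + 28)*(-1*(-18)/(-37 - 36)) = (256 + 28)*(-1*(-18)/(-73)) = 284*(-1*(-18)*(-1/73)) = 284*(-18/73) = -5112/73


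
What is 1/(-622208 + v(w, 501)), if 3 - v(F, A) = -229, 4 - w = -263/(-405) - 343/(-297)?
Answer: -1/621976 ≈ -1.6078e-6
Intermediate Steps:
w = 9782/4455 (w = 4 - (-263/(-405) - 343/(-297)) = 4 - (-263*(-1/405) - 343*(-1/297)) = 4 - (263/405 + 343/297) = 4 - 1*8038/4455 = 4 - 8038/4455 = 9782/4455 ≈ 2.1957)
v(F, A) = 232 (v(F, A) = 3 - 1*(-229) = 3 + 229 = 232)
1/(-622208 + v(w, 501)) = 1/(-622208 + 232) = 1/(-621976) = -1/621976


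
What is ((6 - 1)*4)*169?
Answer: 3380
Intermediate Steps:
((6 - 1)*4)*169 = (5*4)*169 = 20*169 = 3380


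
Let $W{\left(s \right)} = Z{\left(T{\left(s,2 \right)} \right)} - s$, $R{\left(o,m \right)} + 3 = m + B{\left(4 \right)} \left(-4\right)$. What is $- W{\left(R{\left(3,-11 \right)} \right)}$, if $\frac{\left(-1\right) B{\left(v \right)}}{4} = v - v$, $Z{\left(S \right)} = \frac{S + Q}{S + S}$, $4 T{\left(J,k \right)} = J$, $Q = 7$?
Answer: $- \frac{27}{2} \approx -13.5$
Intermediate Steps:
$T{\left(J,k \right)} = \frac{J}{4}$
$Z{\left(S \right)} = \frac{7 + S}{2 S}$ ($Z{\left(S \right)} = \frac{S + 7}{S + S} = \frac{7 + S}{2 S}$)
$B{\left(v \right)} = 0$ ($B{\left(v \right)} = - 4 \left(v - v\right) = \left(-4\right) 0 = 0$)
$R{\left(o,m \right)} = -3 + m$ ($R{\left(o,m \right)} = -3 + \left(m + 0 \left(-4\right)\right) = -3 + \left(m + 0\right) = -3 + m$)
$W{\left(s \right)} = - s + \frac{2 \left(7 + \frac{s}{4}\right)}{s}$ ($W{\left(s \right)} = \frac{7 + \frac{s}{4}}{2 \frac{s}{4}} - s = \frac{\frac{4}{s} \left(7 + \frac{s}{4}\right)}{2} - s = \frac{2 \left(7 + \frac{s}{4}\right)}{s} - s = - s + \frac{2 \left(7 + \frac{s}{4}\right)}{s}$)
$- W{\left(R{\left(3,-11 \right)} \right)} = - (\frac{1}{2} - \left(-3 - 11\right) + \frac{14}{-3 - 11}) = - (\frac{1}{2} - -14 + \frac{14}{-14}) = - (\frac{1}{2} + 14 + 14 \left(- \frac{1}{14}\right)) = - (\frac{1}{2} + 14 - 1) = \left(-1\right) \frac{27}{2} = - \frac{27}{2}$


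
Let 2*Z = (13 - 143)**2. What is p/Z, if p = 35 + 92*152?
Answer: 14019/8450 ≈ 1.6591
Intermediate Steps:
p = 14019 (p = 35 + 13984 = 14019)
Z = 8450 (Z = (13 - 143)**2/2 = (1/2)*(-130)**2 = (1/2)*16900 = 8450)
p/Z = 14019/8450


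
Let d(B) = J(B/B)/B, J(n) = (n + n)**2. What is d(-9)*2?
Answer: -8/9 ≈ -0.88889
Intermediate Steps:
J(n) = 4*n**2 (J(n) = (2*n)**2 = 4*n**2)
d(B) = 4/B (d(B) = (4*(B/B)**2)/B = (4*1**2)/B = (4*1)/B = 4/B)
d(-9)*2 = (4/(-9))*2 = (4*(-1/9))*2 = -4/9*2 = -8/9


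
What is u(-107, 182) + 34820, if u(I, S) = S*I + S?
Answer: 15528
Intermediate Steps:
u(I, S) = S + I*S (u(I, S) = I*S + S = S + I*S)
u(-107, 182) + 34820 = 182*(1 - 107) + 34820 = 182*(-106) + 34820 = -19292 + 34820 = 15528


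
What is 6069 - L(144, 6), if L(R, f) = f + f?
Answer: 6057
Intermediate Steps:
L(R, f) = 2*f
6069 - L(144, 6) = 6069 - 2*6 = 6069 - 1*12 = 6069 - 12 = 6057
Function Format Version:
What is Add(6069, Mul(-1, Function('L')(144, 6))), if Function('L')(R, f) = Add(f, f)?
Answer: 6057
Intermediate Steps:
Function('L')(R, f) = Mul(2, f)
Add(6069, Mul(-1, Function('L')(144, 6))) = Add(6069, Mul(-1, Mul(2, 6))) = Add(6069, Mul(-1, 12)) = Add(6069, -12) = 6057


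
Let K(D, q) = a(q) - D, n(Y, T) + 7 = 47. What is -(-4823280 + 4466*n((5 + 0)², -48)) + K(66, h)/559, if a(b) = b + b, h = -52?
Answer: 2596353590/559 ≈ 4.6446e+6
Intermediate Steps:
n(Y, T) = 40 (n(Y, T) = -7 + 47 = 40)
a(b) = 2*b
K(D, q) = -D + 2*q (K(D, q) = 2*q - D = -D + 2*q)
-(-4823280 + 4466*n((5 + 0)², -48)) + K(66, h)/559 = -4466/(1/(-1080 + 40)) + (-1*66 + 2*(-52))/559 = -4466/(1/(-1040)) + (-66 - 104)*(1/559) = -4466/(-1/1040) - 170*1/559 = -4466*(-1040) - 170/559 = 4644640 - 170/559 = 2596353590/559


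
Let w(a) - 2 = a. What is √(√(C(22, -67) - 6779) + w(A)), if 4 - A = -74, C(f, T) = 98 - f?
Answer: √(80 + I*√6703) ≈ 9.8607 + 4.1514*I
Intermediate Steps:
A = 78 (A = 4 - 1*(-74) = 4 + 74 = 78)
w(a) = 2 + a
√(√(C(22, -67) - 6779) + w(A)) = √(√((98 - 1*22) - 6779) + (2 + 78)) = √(√((98 - 22) - 6779) + 80) = √(√(76 - 6779) + 80) = √(√(-6703) + 80) = √(I*√6703 + 80) = √(80 + I*√6703)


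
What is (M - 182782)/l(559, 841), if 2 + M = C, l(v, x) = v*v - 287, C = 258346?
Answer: 37781/156097 ≈ 0.24204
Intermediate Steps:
l(v, x) = -287 + v² (l(v, x) = v² - 287 = -287 + v²)
M = 258344 (M = -2 + 258346 = 258344)
(M - 182782)/l(559, 841) = (258344 - 182782)/(-287 + 559²) = 75562/(-287 + 312481) = 75562/312194 = 75562*(1/312194) = 37781/156097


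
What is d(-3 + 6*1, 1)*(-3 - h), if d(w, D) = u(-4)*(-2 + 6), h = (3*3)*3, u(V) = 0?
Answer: 0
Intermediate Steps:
h = 27 (h = 9*3 = 27)
d(w, D) = 0 (d(w, D) = 0*(-2 + 6) = 0*4 = 0)
d(-3 + 6*1, 1)*(-3 - h) = 0*(-3 - 1*27) = 0*(-3 - 27) = 0*(-30) = 0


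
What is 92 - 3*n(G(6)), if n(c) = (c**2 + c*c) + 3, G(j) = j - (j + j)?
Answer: -133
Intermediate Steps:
G(j) = -j (G(j) = j - 2*j = -j)
n(c) = 3 + 2*c**2 (n(c) = (c**2 + c**2) + 3 = 2*c**2 + 3 = 3 + 2*c**2)
92 - 3*n(G(6)) = 92 - 3*(3 + 2*(-1*6)**2) = 92 - 3*(3 + 2*(-6)**2) = 92 - 3*(3 + 2*36) = 92 - 3*(3 + 72) = 92 - 3*75 = 92 - 225 = -133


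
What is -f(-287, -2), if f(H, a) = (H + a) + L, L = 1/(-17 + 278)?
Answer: 75428/261 ≈ 289.00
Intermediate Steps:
L = 1/261 ≈ 0.0038314
f(H, a) = 1/261 + H + a (f(H, a) = (H + a) + 1/261 = 1/261 + H + a)
-f(-287, -2) = -(1/261 - 287 - 2) = -1*(-75428/261) = 75428/261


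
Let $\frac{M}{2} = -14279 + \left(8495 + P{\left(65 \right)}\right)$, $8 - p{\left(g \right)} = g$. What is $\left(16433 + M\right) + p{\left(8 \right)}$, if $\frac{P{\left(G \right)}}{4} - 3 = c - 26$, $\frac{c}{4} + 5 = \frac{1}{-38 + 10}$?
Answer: $\frac{31639}{7} \approx 4519.9$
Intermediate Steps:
$c = - \frac{141}{7}$ ($c = -20 + \frac{4}{-38 + 10} = -20 + \frac{4}{-28} = -20 + 4 \left(- \frac{1}{28}\right) = -20 - \frac{1}{7} = - \frac{141}{7} \approx -20.143$)
$p{\left(g \right)} = 8 - g$
$P{\left(G \right)} = - \frac{1208}{7}$ ($P{\left(G \right)} = 12 + 4 \left(- \frac{141}{7} - 26\right) = 12 + 4 \left(- \frac{323}{7}\right) = 12 - \frac{1292}{7} = - \frac{1208}{7}$)
$M = - \frac{83392}{7}$ ($M = 2 \left(-14279 + \left(8495 - \frac{1208}{7}\right)\right) = 2 \left(-14279 + \frac{58257}{7}\right) = 2 \left(- \frac{41696}{7}\right) = - \frac{83392}{7} \approx -11913.0$)
$\left(16433 + M\right) + p{\left(8 \right)} = \left(16433 - \frac{83392}{7}\right) + \left(8 - 8\right) = \frac{31639}{7} + \left(8 - 8\right) = \frac{31639}{7} + 0 = \frac{31639}{7}$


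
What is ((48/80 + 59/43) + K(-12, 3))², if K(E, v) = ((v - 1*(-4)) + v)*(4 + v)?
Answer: 239444676/46225 ≈ 5180.0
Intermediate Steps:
K(E, v) = (4 + v)*(4 + 2*v) (K(E, v) = ((v + 4) + v)*(4 + v) = ((4 + v) + v)*(4 + v) = (4 + 2*v)*(4 + v) = (4 + v)*(4 + 2*v))
((48/80 + 59/43) + K(-12, 3))² = ((48/80 + 59/43) + (16 + 2*3² + 12*3))² = ((48*(1/80) + 59*(1/43)) + (16 + 2*9 + 36))² = ((⅗ + 59/43) + (16 + 18 + 36))² = (424/215 + 70)² = (15474/215)² = 239444676/46225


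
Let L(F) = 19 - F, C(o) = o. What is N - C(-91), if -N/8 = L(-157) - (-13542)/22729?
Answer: -30042429/22729 ≈ -1321.8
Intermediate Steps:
N = -32110768/22729 (N = -8*((19 - 1*(-157)) - (-13542)/22729) = -8*((19 + 157) - (-13542)/22729) = -8*(176 - 1*(-13542/22729)) = -8*(176 + 13542/22729) = -8*4013846/22729 = -32110768/22729 ≈ -1412.8)
N - C(-91) = -32110768/22729 - 1*(-91) = -32110768/22729 + 91 = -30042429/22729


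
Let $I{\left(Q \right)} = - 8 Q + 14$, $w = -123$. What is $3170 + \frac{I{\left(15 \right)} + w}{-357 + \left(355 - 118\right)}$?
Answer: $\frac{380629}{120} \approx 3171.9$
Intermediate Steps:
$I{\left(Q \right)} = 14 - 8 Q$
$3170 + \frac{I{\left(15 \right)} + w}{-357 + \left(355 - 118\right)} = 3170 + \frac{\left(14 - 120\right) - 123}{-357 + \left(355 - 118\right)} = 3170 + \frac{\left(14 - 120\right) - 123}{-357 + 237} = 3170 + \frac{-106 - 123}{-120} = 3170 - - \frac{229}{120} = 3170 + \frac{229}{120} = \frac{380629}{120}$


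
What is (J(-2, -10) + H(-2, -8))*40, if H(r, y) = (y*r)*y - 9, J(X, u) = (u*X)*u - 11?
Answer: -13920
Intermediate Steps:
J(X, u) = -11 + X*u² (J(X, u) = (X*u)*u - 11 = X*u² - 11 = -11 + X*u²)
H(r, y) = -9 + r*y² (H(r, y) = (r*y)*y - 9 = r*y² - 9 = -9 + r*y²)
(J(-2, -10) + H(-2, -8))*40 = ((-11 - 2*(-10)²) + (-9 - 2*(-8)²))*40 = ((-11 - 2*100) + (-9 - 2*64))*40 = ((-11 - 200) + (-9 - 128))*40 = (-211 - 137)*40 = -348*40 = -13920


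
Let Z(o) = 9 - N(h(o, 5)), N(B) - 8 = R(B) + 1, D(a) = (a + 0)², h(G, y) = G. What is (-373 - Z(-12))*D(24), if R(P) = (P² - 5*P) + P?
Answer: -104256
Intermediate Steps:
R(P) = P² - 4*P
D(a) = a²
N(B) = 9 + B*(-4 + B) (N(B) = 8 + (B*(-4 + B) + 1) = 8 + (1 + B*(-4 + B)) = 9 + B*(-4 + B))
Z(o) = -o*(-4 + o) (Z(o) = 9 - (9 + o*(-4 + o)) = 9 + (-9 - o*(-4 + o)) = -o*(-4 + o))
(-373 - Z(-12))*D(24) = (-373 - (-12)*(4 - 1*(-12)))*24² = (-373 - (-12)*(4 + 12))*576 = (-373 - (-12)*16)*576 = (-373 - 1*(-192))*576 = (-373 + 192)*576 = -181*576 = -104256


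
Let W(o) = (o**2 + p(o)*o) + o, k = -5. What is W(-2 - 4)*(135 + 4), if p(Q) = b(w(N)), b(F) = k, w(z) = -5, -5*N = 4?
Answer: 8340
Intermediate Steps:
N = -4/5 (N = -1/5*4 = -4/5 ≈ -0.80000)
b(F) = -5
p(Q) = -5
W(o) = o**2 - 4*o (W(o) = (o**2 - 5*o) + o = o**2 - 4*o)
W(-2 - 4)*(135 + 4) = ((-2 - 4)*(-4 + (-2 - 4)))*(135 + 4) = -6*(-4 - 6)*139 = -6*(-10)*139 = 60*139 = 8340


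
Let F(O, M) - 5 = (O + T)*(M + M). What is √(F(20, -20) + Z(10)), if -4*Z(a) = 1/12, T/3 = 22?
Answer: I*√494643/12 ≈ 58.609*I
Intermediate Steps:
T = 66 (T = 3*22 = 66)
Z(a) = -1/48 (Z(a) = -¼/12 = -¼*1/12 = -1/48)
F(O, M) = 5 + 2*M*(66 + O) (F(O, M) = 5 + (O + 66)*(M + M) = 5 + (66 + O)*(2*M) = 5 + 2*M*(66 + O))
√(F(20, -20) + Z(10)) = √((5 + 132*(-20) + 2*(-20)*20) - 1/48) = √((5 - 2640 - 800) - 1/48) = √(-3435 - 1/48) = √(-164881/48) = I*√494643/12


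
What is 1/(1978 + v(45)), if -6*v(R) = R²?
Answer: 2/3281 ≈ 0.00060957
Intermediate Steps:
v(R) = -R²/6
1/(1978 + v(45)) = 1/(1978 - ⅙*45²) = 1/(1978 - ⅙*2025) = 1/(1978 - 675/2) = 1/(3281/2) = 2/3281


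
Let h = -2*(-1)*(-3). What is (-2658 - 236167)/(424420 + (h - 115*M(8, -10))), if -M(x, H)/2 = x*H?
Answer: -238825/406014 ≈ -0.58822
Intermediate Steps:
M(x, H) = -2*H*x (M(x, H) = -2*x*H = -2*H*x)
h = -6 (h = 2*(-3) = -6)
(-2658 - 236167)/(424420 + (h - 115*M(8, -10))) = (-2658 - 236167)/(424420 + (-6 - (-230)*(-10)*8)) = -238825/(424420 + (-6 - 115*160)) = -238825/(424420 + (-6 - 18400)) = -238825/(424420 - 18406) = -238825/406014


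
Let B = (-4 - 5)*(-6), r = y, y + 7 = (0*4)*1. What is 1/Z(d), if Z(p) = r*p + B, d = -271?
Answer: 1/1951 ≈ 0.00051256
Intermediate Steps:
y = -7 (y = -7 + (0*4)*1 = -7 + 0*1 = -7 + 0 = -7)
r = -7
B = 54 (B = -9*(-6) = 54)
Z(p) = 54 - 7*p (Z(p) = -7*p + 54 = 54 - 7*p)
1/Z(d) = 1/(54 - 7*(-271)) = 1/(54 + 1897) = 1/1951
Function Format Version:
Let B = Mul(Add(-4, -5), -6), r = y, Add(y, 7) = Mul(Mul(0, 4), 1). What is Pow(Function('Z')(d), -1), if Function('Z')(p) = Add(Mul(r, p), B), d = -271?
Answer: Rational(1, 1951) ≈ 0.00051256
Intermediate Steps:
y = -7 (y = Add(-7, Mul(Mul(0, 4), 1)) = Add(-7, Mul(0, 1)) = Add(-7, 0) = -7)
r = -7
B = 54 (B = Mul(-9, -6) = 54)
Function('Z')(p) = Add(54, Mul(-7, p)) (Function('Z')(p) = Add(Mul(-7, p), 54) = Add(54, Mul(-7, p)))
Pow(Function('Z')(d), -1) = Pow(Add(54, Mul(-7, -271)), -1) = Pow(Add(54, 1897), -1) = Pow(1951, -1) = Rational(1, 1951)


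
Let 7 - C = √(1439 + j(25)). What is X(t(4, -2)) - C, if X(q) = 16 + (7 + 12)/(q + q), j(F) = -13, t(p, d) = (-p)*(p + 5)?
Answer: 629/72 + √1426 ≈ 46.499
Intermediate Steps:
t(p, d) = -p*(5 + p) (t(p, d) = (-p)*(5 + p) = -p*(5 + p))
X(q) = 16 + 19/(2*q) (X(q) = 16 + 19/((2*q)) = 16 + 19*(1/(2*q)) = 16 + 19/(2*q))
C = 7 - √1426 (C = 7 - √(1439 - 13) = 7 - √1426 ≈ -30.762)
X(t(4, -2)) - C = (16 + 19/(2*((-1*4*(5 + 4))))) - (7 - √1426) = (16 + 19/(2*((-1*4*9)))) + (-7 + √1426) = (16 + (19/2)/(-36)) + (-7 + √1426) = (16 + (19/2)*(-1/36)) + (-7 + √1426) = (16 - 19/72) + (-7 + √1426) = 1133/72 + (-7 + √1426) = 629/72 + √1426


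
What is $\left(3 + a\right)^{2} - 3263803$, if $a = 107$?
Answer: $-3251703$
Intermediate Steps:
$\left(3 + a\right)^{2} - 3263803 = \left(3 + 107\right)^{2} - 3263803 = 110^{2} - 3263803 = 12100 - 3263803 = -3251703$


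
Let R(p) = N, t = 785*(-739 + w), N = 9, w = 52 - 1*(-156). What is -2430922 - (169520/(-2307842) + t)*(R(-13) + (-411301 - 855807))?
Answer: -609470765226944867/1153921 ≈ -5.2817e+11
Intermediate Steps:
w = 208 (w = 52 + 156 = 208)
t = -416835 (t = 785*(-739 + 208) = 785*(-531) = -416835)
R(p) = 9
-2430922 - (169520/(-2307842) + t)*(R(-13) + (-411301 - 855807)) = -2430922 - (169520/(-2307842) - 416835)*(9 + (-411301 - 855807)) = -2430922 - (169520*(-1/2307842) - 416835)*(9 - 1267108) = -2430922 - (-84760/1153921 - 416835)*(-1267099) = -2430922 - (-480994744795)*(-1267099)/1153921 = -2430922 - 1*609467960134999705/1153921 = -2430922 - 609467960134999705/1153921 = -609470765226944867/1153921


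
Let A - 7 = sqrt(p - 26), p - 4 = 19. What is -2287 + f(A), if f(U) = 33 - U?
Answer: -2261 - I*sqrt(3) ≈ -2261.0 - 1.732*I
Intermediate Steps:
p = 23 (p = 4 + 19 = 23)
A = 7 + I*sqrt(3) (A = 7 + sqrt(23 - 26) = 7 + sqrt(-3) = 7 + I*sqrt(3) ≈ 7.0 + 1.732*I)
-2287 + f(A) = -2287 + (33 - (7 + I*sqrt(3))) = -2287 + (33 + (-7 - I*sqrt(3))) = -2287 + (26 - I*sqrt(3)) = -2261 - I*sqrt(3)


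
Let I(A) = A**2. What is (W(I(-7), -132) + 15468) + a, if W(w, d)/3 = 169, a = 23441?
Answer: 39416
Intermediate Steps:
W(w, d) = 507 (W(w, d) = 3*169 = 507)
(W(I(-7), -132) + 15468) + a = (507 + 15468) + 23441 = 15975 + 23441 = 39416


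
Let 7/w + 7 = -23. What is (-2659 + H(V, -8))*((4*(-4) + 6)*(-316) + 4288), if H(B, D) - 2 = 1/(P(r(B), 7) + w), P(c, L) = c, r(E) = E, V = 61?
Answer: -36075736088/1823 ≈ -1.9789e+7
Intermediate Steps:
w = -7/30 (w = 7/(-7 - 23) = 7/(-30) = 7*(-1/30) = -7/30 ≈ -0.23333)
H(B, D) = 2 + 1/(-7/30 + B) (H(B, D) = 2 + 1/(B - 7/30) = 2 + 1/(-7/30 + B))
(-2659 + H(V, -8))*((4*(-4) + 6)*(-316) + 4288) = (-2659 + 4*(4 + 15*61)/(-7 + 30*61))*((4*(-4) + 6)*(-316) + 4288) = (-2659 + 4*(4 + 915)/(-7 + 1830))*((-16 + 6)*(-316) + 4288) = (-2659 + 4*919/1823)*(-10*(-316) + 4288) = (-2659 + 4*(1/1823)*919)*(3160 + 4288) = (-2659 + 3676/1823)*7448 = -4843681/1823*7448 = -36075736088/1823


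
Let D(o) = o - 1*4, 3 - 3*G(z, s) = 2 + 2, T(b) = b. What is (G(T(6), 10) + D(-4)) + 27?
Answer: 56/3 ≈ 18.667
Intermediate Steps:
G(z, s) = -⅓ (G(z, s) = 1 - (2 + 2)/3 = 1 - ⅓*4 = 1 - 4/3 = -⅓)
D(o) = -4 + o (D(o) = o - 4 = -4 + o)
(G(T(6), 10) + D(-4)) + 27 = (-⅓ + (-4 - 4)) + 27 = (-⅓ - 8) + 27 = -25/3 + 27 = 56/3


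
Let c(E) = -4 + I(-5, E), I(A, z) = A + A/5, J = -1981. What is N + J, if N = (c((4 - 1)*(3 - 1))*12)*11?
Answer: -3301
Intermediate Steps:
I(A, z) = 6*A/5 (I(A, z) = A + A*(⅕) = A + A/5 = 6*A/5)
c(E) = -10 (c(E) = -4 + (6/5)*(-5) = -4 - 6 = -10)
N = -1320 (N = -10*12*11 = -120*11 = -1320)
N + J = -1320 - 1981 = -3301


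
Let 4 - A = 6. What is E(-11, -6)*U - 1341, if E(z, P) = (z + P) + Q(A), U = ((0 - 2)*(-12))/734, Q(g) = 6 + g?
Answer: -492303/367 ≈ -1341.4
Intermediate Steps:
A = -2 (A = 4 - 1*6 = 4 - 6 = -2)
U = 12/367 (U = -2*(-12)*(1/734) = 24*(1/734) = 12/367 ≈ 0.032698)
E(z, P) = 4 + P + z (E(z, P) = (z + P) + (6 - 2) = (P + z) + 4 = 4 + P + z)
E(-11, -6)*U - 1341 = (4 - 6 - 11)*(12/367) - 1341 = -13*12/367 - 1341 = -156/367 - 1341 = -492303/367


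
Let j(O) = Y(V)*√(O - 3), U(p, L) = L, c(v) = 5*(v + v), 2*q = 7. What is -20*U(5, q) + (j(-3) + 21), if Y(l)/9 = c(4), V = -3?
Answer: -49 + 360*I*√6 ≈ -49.0 + 881.82*I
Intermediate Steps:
q = 7/2 (q = (½)*7 = 7/2 ≈ 3.5000)
c(v) = 10*v (c(v) = 5*(2*v) = 10*v)
Y(l) = 360 (Y(l) = 9*(10*4) = 9*40 = 360)
j(O) = 360*√(-3 + O) (j(O) = 360*√(O - 3) = 360*√(-3 + O))
-20*U(5, q) + (j(-3) + 21) = -20*7/2 + (360*√(-3 - 3) + 21) = -70 + (360*√(-6) + 21) = -70 + (360*(I*√6) + 21) = -70 + (360*I*√6 + 21) = -70 + (21 + 360*I*√6) = -49 + 360*I*√6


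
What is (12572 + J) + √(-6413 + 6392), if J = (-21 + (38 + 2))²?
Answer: 12933 + I*√21 ≈ 12933.0 + 4.5826*I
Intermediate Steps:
J = 361 (J = (-21 + 40)² = 19² = 361)
(12572 + J) + √(-6413 + 6392) = (12572 + 361) + √(-6413 + 6392) = 12933 + √(-21) = 12933 + I*√21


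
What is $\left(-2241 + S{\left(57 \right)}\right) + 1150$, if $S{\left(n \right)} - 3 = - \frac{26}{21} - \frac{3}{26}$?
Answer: $- \frac{594787}{546} \approx -1089.4$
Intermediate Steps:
$S{\left(n \right)} = \frac{899}{546}$ ($S{\left(n \right)} = 3 - \left(\frac{3}{26} + \frac{26}{21}\right) = 3 - \frac{739}{546} = \frac{899}{546}$)
$\left(-2241 + S{\left(57 \right)}\right) + 1150 = \left(-2241 + \frac{899}{546}\right) + 1150 = - \frac{1222687}{546} + 1150 = - \frac{594787}{546}$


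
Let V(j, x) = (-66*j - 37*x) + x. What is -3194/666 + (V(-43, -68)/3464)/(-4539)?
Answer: -4185257425/872631828 ≈ -4.7961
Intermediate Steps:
V(j, x) = -66*j - 36*x
-3194/666 + (V(-43, -68)/3464)/(-4539) = -3194/666 + ((-66*(-43) - 36*(-68))/3464)/(-4539) = -3194*1/666 + ((2838 + 2448)*(1/3464))*(-1/4539) = -1597/333 + (5286*(1/3464))*(-1/4539) = -1597/333 + (2643/1732)*(-1/4539) = -1597/333 - 881/2620516 = -4185257425/872631828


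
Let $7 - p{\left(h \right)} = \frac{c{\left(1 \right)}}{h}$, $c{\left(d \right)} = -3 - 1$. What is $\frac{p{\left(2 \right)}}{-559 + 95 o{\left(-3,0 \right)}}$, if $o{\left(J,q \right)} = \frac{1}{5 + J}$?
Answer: $- \frac{6}{341} \approx -0.017595$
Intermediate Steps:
$c{\left(d \right)} = -4$ ($c{\left(d \right)} = -3 - 1 = -4$)
$p{\left(h \right)} = 7 + \frac{4}{h}$ ($p{\left(h \right)} = 7 - - \frac{4}{h} = 7 + \frac{4}{h}$)
$\frac{p{\left(2 \right)}}{-559 + 95 o{\left(-3,0 \right)}} = \frac{7 + \frac{4}{2}}{-559 + \frac{95}{5 - 3}} = \frac{7 + 4 \cdot \frac{1}{2}}{-559 + \frac{95}{2}} = \frac{7 + 2}{-559 + 95 \cdot \frac{1}{2}} = \frac{1}{-559 + \frac{95}{2}} \cdot 9 = \frac{1}{- \frac{1023}{2}} \cdot 9 = \left(- \frac{2}{1023}\right) 9 = - \frac{6}{341}$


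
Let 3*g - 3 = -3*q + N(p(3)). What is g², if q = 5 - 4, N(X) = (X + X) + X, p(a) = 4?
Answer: 16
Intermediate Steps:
N(X) = 3*X (N(X) = 2*X + X = 3*X)
q = 1
g = 4 (g = 1 + (-3*1 + 3*4)/3 = 1 + (-3 + 12)/3 = 1 + (⅓)*9 = 1 + 3 = 4)
g² = 4² = 16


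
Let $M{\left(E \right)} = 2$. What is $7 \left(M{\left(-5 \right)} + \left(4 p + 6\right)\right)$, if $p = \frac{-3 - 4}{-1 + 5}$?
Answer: $7$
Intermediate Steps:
$p = - \frac{7}{4} \approx -1.75$
$7 \left(M{\left(-5 \right)} + \left(4 p + 6\right)\right) = 7 \left(2 + \left(4 \left(- \frac{7}{4}\right) + 6\right)\right) = 7 \left(2 + \left(-7 + 6\right)\right) = 7 \left(2 - 1\right) = 7 \cdot 1 = 7$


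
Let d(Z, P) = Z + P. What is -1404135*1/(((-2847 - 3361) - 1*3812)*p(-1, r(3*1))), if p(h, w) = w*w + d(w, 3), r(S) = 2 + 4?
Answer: 10401/3340 ≈ 3.1141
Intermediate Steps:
r(S) = 6
d(Z, P) = P + Z
p(h, w) = 3 + w + w² (p(h, w) = w*w + (3 + w) = w² + (3 + w) = 3 + w + w²)
-1404135*1/(((-2847 - 3361) - 1*3812)*p(-1, r(3*1))) = -1404135*1/(((-2847 - 3361) - 1*3812)*(3 + 6 + 6²)) = -1404135*1/((-6208 - 3812)*(3 + 6 + 36)) = -1404135/(45*(-10020)) = -1404135/(-450900) = -1404135*(-1/450900) = 10401/3340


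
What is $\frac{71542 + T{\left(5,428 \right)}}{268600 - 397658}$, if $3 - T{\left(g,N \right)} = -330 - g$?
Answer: $- \frac{35940}{64529} \approx -0.55696$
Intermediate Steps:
$T{\left(g,N \right)} = 333 + g$ ($T{\left(g,N \right)} = 3 - \left(-330 - g\right) = 3 + \left(330 + g\right) = 333 + g$)
$\frac{71542 + T{\left(5,428 \right)}}{268600 - 397658} = \frac{71542 + \left(333 + 5\right)}{268600 - 397658} = \frac{71542 + 338}{-129058} = 71880 \left(- \frac{1}{129058}\right) = - \frac{35940}{64529}$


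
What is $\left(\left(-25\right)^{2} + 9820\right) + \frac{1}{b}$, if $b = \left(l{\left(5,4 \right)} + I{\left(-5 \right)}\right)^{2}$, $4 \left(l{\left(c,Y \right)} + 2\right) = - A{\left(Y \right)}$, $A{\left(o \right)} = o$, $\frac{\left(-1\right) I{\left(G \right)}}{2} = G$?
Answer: $\frac{511806}{49} \approx 10445.0$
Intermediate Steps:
$I{\left(G \right)} = - 2 G$
$l{\left(c,Y \right)} = -2 - \frac{Y}{4}$ ($l{\left(c,Y \right)} = -2 + \frac{\left(-1\right) Y}{4} = -2 - \frac{Y}{4}$)
$b = 49$ ($b = \left(\left(-2 - 1\right) - -10\right)^{2} = \left(\left(-2 - 1\right) + 10\right)^{2} = \left(-3 + 10\right)^{2} = 7^{2} = 49$)
$\left(\left(-25\right)^{2} + 9820\right) + \frac{1}{b} = \left(\left(-25\right)^{2} + 9820\right) + \frac{1}{49} = \left(625 + 9820\right) + \frac{1}{49} = 10445 + \frac{1}{49} = \frac{511806}{49}$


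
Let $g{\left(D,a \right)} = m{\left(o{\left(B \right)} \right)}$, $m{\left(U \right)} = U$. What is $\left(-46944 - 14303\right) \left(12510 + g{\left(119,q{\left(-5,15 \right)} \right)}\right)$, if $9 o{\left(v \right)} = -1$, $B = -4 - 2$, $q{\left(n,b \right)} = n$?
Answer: $- \frac{6895738483}{9} \approx -7.6619 \cdot 10^{8}$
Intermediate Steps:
$B = -6$
$o{\left(v \right)} = - \frac{1}{9}$ ($o{\left(v \right)} = \frac{1}{9} \left(-1\right) = - \frac{1}{9}$)
$g{\left(D,a \right)} = - \frac{1}{9}$
$\left(-46944 - 14303\right) \left(12510 + g{\left(119,q{\left(-5,15 \right)} \right)}\right) = \left(-46944 - 14303\right) \left(12510 - \frac{1}{9}\right) = \left(-61247\right) \frac{112589}{9} = - \frac{6895738483}{9}$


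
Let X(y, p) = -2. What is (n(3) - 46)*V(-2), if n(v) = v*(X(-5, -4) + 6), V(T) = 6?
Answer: -204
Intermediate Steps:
n(v) = 4*v (n(v) = v*(-2 + 6) = v*4 = 4*v)
(n(3) - 46)*V(-2) = (4*3 - 46)*6 = (12 - 46)*6 = -34*6 = -204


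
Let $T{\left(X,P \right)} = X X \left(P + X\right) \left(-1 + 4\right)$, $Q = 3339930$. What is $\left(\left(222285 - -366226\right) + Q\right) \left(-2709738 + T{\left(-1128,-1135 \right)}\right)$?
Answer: $-33945362924390874$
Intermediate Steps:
$T{\left(X,P \right)} = X^{2} \left(3 P + 3 X\right)$ ($T{\left(X,P \right)} = X^{2} \left(P + X\right) 3 = X^{2} \left(3 P + 3 X\right)$)
$\left(\left(222285 - -366226\right) + Q\right) \left(-2709738 + T{\left(-1128,-1135 \right)}\right) = \left(\left(222285 - -366226\right) + 3339930\right) \left(-2709738 + 3 \left(-1128\right)^{2} \left(-1135 - 1128\right)\right) = \left(\left(222285 + 366226\right) + 3339930\right) \left(-2709738 + 3 \cdot 1272384 \left(-2263\right)\right) = \left(588511 + 3339930\right) \left(-2709738 - 8638214976\right) = 3928441 \left(-8640924714\right) = -33945362924390874$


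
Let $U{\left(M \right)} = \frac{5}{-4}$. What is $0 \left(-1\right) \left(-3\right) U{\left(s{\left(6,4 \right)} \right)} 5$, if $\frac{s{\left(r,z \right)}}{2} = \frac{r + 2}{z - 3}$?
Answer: $0$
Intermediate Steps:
$s{\left(r,z \right)} = \frac{2 \left(2 + r\right)}{-3 + z}$ ($s{\left(r,z \right)} = 2 \frac{r + 2}{z - 3} = 2 \frac{2 + r}{-3 + z} = \frac{2 \left(2 + r\right)}{-3 + z}$)
$U{\left(M \right)} = - \frac{5}{4}$ ($U{\left(M \right)} = 5 \left(- \frac{1}{4}\right) = - \frac{5}{4}$)
$0 \left(-1\right) \left(-3\right) U{\left(s{\left(6,4 \right)} \right)} 5 = 0 \left(-1\right) \left(-3\right) \left(- \frac{5}{4}\right) 5 = 0 \left(-3\right) \left(- \frac{5}{4}\right) 5 = 0 \left(- \frac{5}{4}\right) 5 = 0 \cdot 5 = 0$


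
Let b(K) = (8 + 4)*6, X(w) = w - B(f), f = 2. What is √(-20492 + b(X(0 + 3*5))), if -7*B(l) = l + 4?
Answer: 2*I*√5105 ≈ 142.9*I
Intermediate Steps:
B(l) = -4/7 - l/7 (B(l) = -(l + 4)/7 = -(4 + l)/7 = -4/7 - l/7)
X(w) = 6/7 + w (X(w) = w - (-4/7 - ⅐*2) = w - (-4/7 - 2/7) = w - 1*(-6/7) = w + 6/7 = 6/7 + w)
b(K) = 72 (b(K) = 12*6 = 72)
√(-20492 + b(X(0 + 3*5))) = √(-20492 + 72) = √(-20420) = 2*I*√5105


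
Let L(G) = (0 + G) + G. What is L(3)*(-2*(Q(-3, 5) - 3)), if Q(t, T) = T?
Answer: -24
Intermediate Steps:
L(G) = 2*G (L(G) = G + G = 2*G)
L(3)*(-2*(Q(-3, 5) - 3)) = (2*3)*(-2*(5 - 3)) = 6*(-2*2) = 6*(-4) = -24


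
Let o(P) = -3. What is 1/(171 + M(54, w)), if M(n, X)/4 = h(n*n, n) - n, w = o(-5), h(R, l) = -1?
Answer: -1/49 ≈ -0.020408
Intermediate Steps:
w = -3
M(n, X) = -4 - 4*n (M(n, X) = 4*(-1 - n) = -4 - 4*n)
1/(171 + M(54, w)) = 1/(171 + (-4 - 4*54)) = 1/(171 + (-4 - 216)) = 1/(171 - 220) = 1/(-49) = -1/49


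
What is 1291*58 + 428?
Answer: 75306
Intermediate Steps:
1291*58 + 428 = 74878 + 428 = 75306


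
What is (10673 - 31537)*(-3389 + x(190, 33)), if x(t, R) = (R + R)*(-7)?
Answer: 80347264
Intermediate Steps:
x(t, R) = -14*R (x(t, R) = (2*R)*(-7) = -14*R)
(10673 - 31537)*(-3389 + x(190, 33)) = (10673 - 31537)*(-3389 - 14*33) = -20864*(-3389 - 462) = -20864*(-3851) = 80347264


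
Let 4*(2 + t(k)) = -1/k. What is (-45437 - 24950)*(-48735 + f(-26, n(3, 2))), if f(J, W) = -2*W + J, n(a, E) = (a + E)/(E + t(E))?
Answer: 3426509547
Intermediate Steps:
t(k) = -2 - 1/(4*k) (t(k) = -2 + (-1/k)/4 = -2 - 1/(4*k))
n(a, E) = (E + a)/(-2 + E - 1/(4*E)) (n(a, E) = (a + E)/(E + (-2 - 1/(4*E))) = (E + a)/(-2 + E - 1/(4*E)))
f(J, W) = J - 2*W
(-45437 - 24950)*(-48735 + f(-26, n(3, 2))) = (-45437 - 24950)*(-48735 + (-26 - (-8)*2*(2 + 3)/(1 - 4*2*(-2 + 2)))) = -70387*(-48735 + (-26 - (-8)*2*5/(1 - 4*2*0))) = -70387*(-48735 + (-26 - (-8)*2*5/(1 + 0))) = -70387*(-48735 + (-26 - (-8)*2*5/1)) = -70387*(-48735 + (-26 - (-8)*2*5)) = -70387*(-48735 + (-26 - 2*(-40))) = -70387*(-48735 + (-26 + 80)) = -70387*(-48735 + 54) = -70387*(-48681) = 3426509547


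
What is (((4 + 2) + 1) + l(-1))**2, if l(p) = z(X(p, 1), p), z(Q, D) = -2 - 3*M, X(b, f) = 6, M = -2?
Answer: 121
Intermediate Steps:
z(Q, D) = 4 (z(Q, D) = -2 - 3*(-2) = -2 + 6 = 4)
l(p) = 4
(((4 + 2) + 1) + l(-1))**2 = (((4 + 2) + 1) + 4)**2 = ((6 + 1) + 4)**2 = (7 + 4)**2 = 11**2 = 121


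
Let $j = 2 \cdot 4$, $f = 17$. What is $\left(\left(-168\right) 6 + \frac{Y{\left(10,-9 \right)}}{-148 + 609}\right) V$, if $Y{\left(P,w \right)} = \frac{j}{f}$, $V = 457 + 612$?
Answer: $- \frac{8444766472}{7837} \approx -1.0776 \cdot 10^{6}$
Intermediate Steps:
$j = 8$
$V = 1069$
$Y{\left(P,w \right)} = \frac{8}{17}$
$\left(\left(-168\right) 6 + \frac{Y{\left(10,-9 \right)}}{-148 + 609}\right) V = \left(\left(-168\right) 6 + \frac{8}{17 \left(-148 + 609\right)}\right) 1069 = \left(-1008 + \frac{8}{17 \cdot 461}\right) 1069 = \left(-1008 + \frac{8}{17} \cdot \frac{1}{461}\right) 1069 = \left(-1008 + \frac{8}{7837}\right) 1069 = \left(- \frac{7899688}{7837}\right) 1069 = - \frac{8444766472}{7837}$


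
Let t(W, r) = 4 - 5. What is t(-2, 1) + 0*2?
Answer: -1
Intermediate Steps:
t(W, r) = -1
t(-2, 1) + 0*2 = -1 + 0*2 = -1 + 0 = -1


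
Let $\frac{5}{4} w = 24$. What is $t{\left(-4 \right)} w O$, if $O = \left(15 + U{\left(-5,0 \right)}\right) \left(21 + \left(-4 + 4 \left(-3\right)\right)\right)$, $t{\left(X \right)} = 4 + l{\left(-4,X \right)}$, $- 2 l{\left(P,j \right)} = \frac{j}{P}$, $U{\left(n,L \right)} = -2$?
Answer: $4368$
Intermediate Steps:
$w = \frac{96}{5}$ ($w = \frac{4}{5} \cdot 24 = \frac{96}{5} \approx 19.2$)
$l{\left(P,j \right)} = - \frac{j}{2 P}$ ($l{\left(P,j \right)} = - \frac{j \frac{1}{P}}{2} = - \frac{j}{2 P}$)
$t{\left(X \right)} = 4 + \frac{X}{8}$ ($t{\left(X \right)} = 4 - \frac{X}{2 \left(-4\right)} = 4 - \frac{1}{2} X \left(- \frac{1}{4}\right) = 4 + \frac{X}{8}$)
$O = 65$ ($O = \left(15 - 2\right) \left(21 + \left(-4 + 4 \left(-3\right)\right)\right) = 13 \left(21 - 16\right) = 13 \cdot 5 = 65$)
$t{\left(-4 \right)} w O = \left(4 + \frac{1}{8} \left(-4\right)\right) \frac{96}{5} \cdot 65 = \left(4 - \frac{1}{2}\right) \frac{96}{5} \cdot 65 = \frac{7}{2} \cdot \frac{96}{5} \cdot 65 = \frac{336}{5} \cdot 65 = 4368$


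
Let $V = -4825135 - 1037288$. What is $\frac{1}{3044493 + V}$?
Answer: $- \frac{1}{2817930} \approx -3.5487 \cdot 10^{-7}$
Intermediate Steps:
$V = -5862423$ ($V = -4825135 - 1037288 = -5862423$)
$\frac{1}{3044493 + V} = \frac{1}{3044493 - 5862423} = \frac{1}{-2817930} = - \frac{1}{2817930}$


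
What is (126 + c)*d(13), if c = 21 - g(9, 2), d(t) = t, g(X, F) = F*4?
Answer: 1807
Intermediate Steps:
g(X, F) = 4*F
c = 13 (c = 21 - 4*2 = 21 - 1*8 = 21 - 8 = 13)
(126 + c)*d(13) = (126 + 13)*13 = 139*13 = 1807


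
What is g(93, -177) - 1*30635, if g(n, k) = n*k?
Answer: -47096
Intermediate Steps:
g(n, k) = k*n
g(93, -177) - 1*30635 = -177*93 - 1*30635 = -16461 - 30635 = -47096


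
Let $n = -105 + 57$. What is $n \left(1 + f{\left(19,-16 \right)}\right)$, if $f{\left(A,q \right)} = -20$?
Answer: $912$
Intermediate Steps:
$n = -48$
$n \left(1 + f{\left(19,-16 \right)}\right) = - 48 \left(1 - 20\right) = \left(-48\right) \left(-19\right) = 912$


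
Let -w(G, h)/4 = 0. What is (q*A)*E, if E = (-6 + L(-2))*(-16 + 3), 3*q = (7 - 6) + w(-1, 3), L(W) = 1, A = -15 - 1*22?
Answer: -2405/3 ≈ -801.67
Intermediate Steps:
A = -37 (A = -15 - 22 = -37)
w(G, h) = 0 (w(G, h) = -4*0 = 0)
q = ⅓ (q = ((7 - 6) + 0)/3 = (1 + 0)/3 = (⅓)*1 = ⅓ ≈ 0.33333)
E = 65 (E = (-6 + 1)*(-16 + 3) = -5*(-13) = 65)
(q*A)*E = ((⅓)*(-37))*65 = -37/3*65 = -2405/3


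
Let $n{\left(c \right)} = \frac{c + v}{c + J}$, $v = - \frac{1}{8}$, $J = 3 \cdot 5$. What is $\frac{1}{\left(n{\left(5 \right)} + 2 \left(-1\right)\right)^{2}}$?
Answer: $\frac{25600}{78961} \approx 0.32421$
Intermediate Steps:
$J = 15$
$v = - \frac{1}{8}$ ($v = \left(-1\right) \frac{1}{8} = - \frac{1}{8} \approx -0.125$)
$n{\left(c \right)} = \frac{- \frac{1}{8} + c}{15 + c}$ ($n{\left(c \right)} = \frac{c - \frac{1}{8}}{c + 15} = \frac{- \frac{1}{8} + c}{15 + c}$)
$\frac{1}{\left(n{\left(5 \right)} + 2 \left(-1\right)\right)^{2}} = \frac{1}{\left(\frac{- \frac{1}{8} + 5}{15 + 5} + 2 \left(-1\right)\right)^{2}} = \frac{1}{\left(\frac{1}{20} \cdot \frac{39}{8} - 2\right)^{2}} = \frac{1}{\left(\frac{39}{160} - 2\right)^{2}} = \frac{1}{\left(- \frac{281}{160}\right)^{2}} = \frac{1}{\frac{78961}{25600}} = \frac{25600}{78961}$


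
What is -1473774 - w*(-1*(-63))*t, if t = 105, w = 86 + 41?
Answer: -2313879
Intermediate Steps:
w = 127
-1473774 - w*(-1*(-63))*t = -1473774 - 127*(-1*(-63))*105 = -1473774 - 127*63*105 = -1473774 - 8001*105 = -1473774 - 1*840105 = -1473774 - 840105 = -2313879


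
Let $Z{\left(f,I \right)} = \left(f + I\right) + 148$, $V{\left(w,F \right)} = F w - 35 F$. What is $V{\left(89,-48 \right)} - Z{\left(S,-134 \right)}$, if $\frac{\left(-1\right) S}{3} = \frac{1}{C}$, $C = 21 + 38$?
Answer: $- \frac{153751}{59} \approx -2605.9$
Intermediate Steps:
$C = 59$
$V{\left(w,F \right)} = - 35 F + F w$
$S = - \frac{3}{59} \approx -0.050847$
$Z{\left(f,I \right)} = 148 + I + f$ ($Z{\left(f,I \right)} = \left(I + f\right) + 148 = 148 + I + f$)
$V{\left(89,-48 \right)} - Z{\left(S,-134 \right)} = - 48 \left(-35 + 89\right) - \left(148 - 134 - \frac{3}{59}\right) = \left(-48\right) 54 - \frac{823}{59} = -2592 - \frac{823}{59} = - \frac{153751}{59}$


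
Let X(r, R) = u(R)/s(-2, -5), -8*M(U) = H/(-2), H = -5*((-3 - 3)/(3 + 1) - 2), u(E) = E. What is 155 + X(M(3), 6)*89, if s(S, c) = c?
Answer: 241/5 ≈ 48.200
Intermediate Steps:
H = 35/2 (H = -5*(-6/4 - 2) = -5*(-6*¼ - 2) = -5*(-3/2 - 2) = -5*(-7/2) = 35/2 ≈ 17.500)
M(U) = 35/32 (M(U) = -35/(16*(-2)) = -35*(-1)/(16*2) = -⅛*(-35/4) = 35/32)
X(r, R) = -R/5 (X(r, R) = R/(-5) = R*(-⅕) = -R/5)
155 + X(M(3), 6)*89 = 155 - ⅕*6*89 = 155 - 6/5*89 = 155 - 534/5 = 241/5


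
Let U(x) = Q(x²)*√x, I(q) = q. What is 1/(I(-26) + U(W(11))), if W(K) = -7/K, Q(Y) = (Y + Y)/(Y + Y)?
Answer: -286/7443 - I*√77/7443 ≈ -0.038425 - 0.001179*I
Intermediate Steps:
Q(Y) = 1 (Q(Y) = (2*Y)/((2*Y)) = (2*Y)*(1/(2*Y)) = 1)
U(x) = √x (U(x) = 1*√x = √x)
1/(I(-26) + U(W(11))) = 1/(-26 + √(-7/11)) = 1/(-26 + I*√77/11)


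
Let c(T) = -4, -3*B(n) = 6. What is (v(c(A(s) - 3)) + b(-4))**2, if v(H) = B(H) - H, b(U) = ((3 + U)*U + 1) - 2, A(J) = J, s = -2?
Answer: 25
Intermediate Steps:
B(n) = -2 (B(n) = -1/3*6 = -2)
b(U) = -1 + U*(3 + U) (b(U) = (U*(3 + U) + 1) - 2 = (1 + U*(3 + U)) - 2 = -1 + U*(3 + U))
v(H) = -2 - H
(v(c(A(s) - 3)) + b(-4))**2 = ((-2 - 1*(-4)) + (-1 + (-4)**2 + 3*(-4)))**2 = ((-2 + 4) + (-1 + 16 - 12))**2 = (2 + 3)**2 = 5**2 = 25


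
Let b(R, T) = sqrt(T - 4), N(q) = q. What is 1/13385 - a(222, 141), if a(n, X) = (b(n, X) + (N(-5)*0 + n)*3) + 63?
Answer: -9757664/13385 - sqrt(137) ≈ -740.71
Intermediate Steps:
b(R, T) = sqrt(-4 + T)
a(n, X) = 63 + sqrt(-4 + X) + 3*n (a(n, X) = (sqrt(-4 + X) + (-5*0 + n)*3) + 63 = (sqrt(-4 + X) + (0 + n)*3) + 63 = (sqrt(-4 + X) + n*3) + 63 = (sqrt(-4 + X) + 3*n) + 63 = 63 + sqrt(-4 + X) + 3*n)
1/13385 - a(222, 141) = 1/13385 - (63 + sqrt(-4 + 141) + 3*222) = 1/13385 - (63 + sqrt(137) + 666) = 1/13385 - (729 + sqrt(137)) = 1/13385 + (-729 - sqrt(137)) = -9757664/13385 - sqrt(137)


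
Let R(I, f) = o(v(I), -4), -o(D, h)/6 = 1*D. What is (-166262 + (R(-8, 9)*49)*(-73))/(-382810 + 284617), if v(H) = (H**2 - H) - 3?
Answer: -1314616/98193 ≈ -13.388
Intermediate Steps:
v(H) = -3 + H**2 - H
o(D, h) = -6*D
R(I, f) = 18 - 6*I**2 + 6*I (R(I, f) = -6*(-3 + I**2 - I) = 18 - 6*I**2 + 6*I)
(-166262 + (R(-8, 9)*49)*(-73))/(-382810 + 284617) = (-166262 + ((18 - 6*(-8)**2 + 6*(-8))*49)*(-73))/(-382810 + 284617) = (-166262 + ((18 - 6*64 - 48)*49)*(-73))/(-98193) = (-166262 + ((18 - 384 - 48)*49)*(-73))*(-1/98193) = (-166262 - 414*49*(-73))*(-1/98193) = (-166262 - 20286*(-73))*(-1/98193) = (-166262 + 1480878)*(-1/98193) = 1314616*(-1/98193) = -1314616/98193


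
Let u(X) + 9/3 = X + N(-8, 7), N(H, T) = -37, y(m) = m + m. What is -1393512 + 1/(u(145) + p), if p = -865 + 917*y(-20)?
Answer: -52173089281/37440 ≈ -1.3935e+6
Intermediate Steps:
y(m) = 2*m
p = -37545 (p = -865 + 917*(2*(-20)) = -865 + 917*(-40) = -865 - 36680 = -37545)
u(X) = -40 + X (u(X) = -3 + (X - 37) = -3 + (-37 + X) = -40 + X)
-1393512 + 1/(u(145) + p) = -1393512 + 1/((-40 + 145) - 37545) = -1393512 + 1/(105 - 37545) = -1393512 + 1/(-37440) = -1393512 - 1/37440 = -52173089281/37440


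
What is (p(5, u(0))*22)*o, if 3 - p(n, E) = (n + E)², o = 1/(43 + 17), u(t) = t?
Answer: -121/15 ≈ -8.0667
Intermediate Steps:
o = 1/60 ≈ 0.016667
p(n, E) = 3 - (E + n)² (p(n, E) = 3 - (n + E)² = 3 - (E + n)²)
(p(5, u(0))*22)*o = ((3 - (0 + 5)²)*22)*(1/60) = ((3 - 1*5²)*22)*(1/60) = ((3 - 1*25)*22)*(1/60) = ((3 - 25)*22)*(1/60) = -22*22*(1/60) = -484*1/60 = -121/15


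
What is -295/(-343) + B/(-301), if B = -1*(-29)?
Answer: 11264/14749 ≈ 0.76371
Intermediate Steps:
B = 29
-295/(-343) + B/(-301) = -295/(-343) + 29/(-301) = -295*(-1/343) + 29*(-1/301) = 295/343 - 29/301 = 11264/14749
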